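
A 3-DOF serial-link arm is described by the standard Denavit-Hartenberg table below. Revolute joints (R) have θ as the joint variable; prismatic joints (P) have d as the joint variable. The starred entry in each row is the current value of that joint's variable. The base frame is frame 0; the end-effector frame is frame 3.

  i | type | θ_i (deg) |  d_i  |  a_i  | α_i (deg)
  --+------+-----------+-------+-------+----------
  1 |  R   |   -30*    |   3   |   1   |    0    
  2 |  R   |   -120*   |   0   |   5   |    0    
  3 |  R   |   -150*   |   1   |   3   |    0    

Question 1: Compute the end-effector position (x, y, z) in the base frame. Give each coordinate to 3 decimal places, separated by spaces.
after link 1: o_1 = (0.8660, -0.5000, 3.0000)
after link 2: o_2 = (-3.4641, -3.0000, 3.0000)
after link 3: o_3 = (-1.9641, -0.4019, 4.0000)

-1.964 -0.402 4.000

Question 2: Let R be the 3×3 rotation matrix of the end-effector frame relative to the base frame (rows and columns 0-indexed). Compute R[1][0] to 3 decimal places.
0.866

End-effector x-axis (col 0 of R) = (0.5000,0.8660,0.0000)
R[1][0] = 0.8660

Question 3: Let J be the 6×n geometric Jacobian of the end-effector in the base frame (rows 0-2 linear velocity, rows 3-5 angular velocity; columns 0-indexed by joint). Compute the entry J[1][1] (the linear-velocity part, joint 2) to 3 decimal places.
-2.830

axis z_1 = (0.0000,0.0000,1.0000); lever o_n−o_1 = (-2.8301,0.0981,1.0000)
cross product → J_v[:, 1] = (-0.0981,-2.8301,0.0000)
J_ω[:, 1] = z_1
entry J[1][1] = -2.8301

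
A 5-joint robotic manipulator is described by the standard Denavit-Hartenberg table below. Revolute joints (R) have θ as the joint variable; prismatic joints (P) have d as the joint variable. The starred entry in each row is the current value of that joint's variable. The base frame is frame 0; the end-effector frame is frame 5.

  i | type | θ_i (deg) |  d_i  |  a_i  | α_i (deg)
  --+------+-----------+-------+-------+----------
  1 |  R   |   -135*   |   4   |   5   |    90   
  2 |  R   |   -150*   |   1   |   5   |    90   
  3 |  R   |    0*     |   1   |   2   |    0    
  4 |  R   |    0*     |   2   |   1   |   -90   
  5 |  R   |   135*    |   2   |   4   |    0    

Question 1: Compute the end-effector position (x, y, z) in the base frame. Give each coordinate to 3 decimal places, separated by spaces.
-2.429 1.813 1.563

after link 1: o_1 = (-3.5355, -3.5355, 4.0000)
after link 2: o_2 = (-1.1808, 0.2334, 1.5000)
after link 3: o_3 = (0.3975, 1.8117, 1.3660)
after link 4: o_4 = (1.7170, 3.1312, 2.5981)
after link 5: o_5 = (-2.4293, 1.8134, 1.5628)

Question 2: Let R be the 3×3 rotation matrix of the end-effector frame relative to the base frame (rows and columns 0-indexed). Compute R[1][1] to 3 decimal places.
-0.183

End-effector y-axis (col 1 of R) = (-0.1830,-0.1830,0.9659)
R[1][1] = -0.1830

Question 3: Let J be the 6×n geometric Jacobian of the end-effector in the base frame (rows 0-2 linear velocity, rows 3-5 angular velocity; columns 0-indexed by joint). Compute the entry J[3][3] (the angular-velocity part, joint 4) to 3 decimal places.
axis z_3 = (0.3536,0.3536,0.8660); lever o_n−o_3 = (-2.8268,0.0016,0.1968)
cross product → J_v[:, 3] = (0.0681,-2.5176,1.0000)
J_ω[:, 3] = z_3
entry J[3][3] = 0.3536

0.354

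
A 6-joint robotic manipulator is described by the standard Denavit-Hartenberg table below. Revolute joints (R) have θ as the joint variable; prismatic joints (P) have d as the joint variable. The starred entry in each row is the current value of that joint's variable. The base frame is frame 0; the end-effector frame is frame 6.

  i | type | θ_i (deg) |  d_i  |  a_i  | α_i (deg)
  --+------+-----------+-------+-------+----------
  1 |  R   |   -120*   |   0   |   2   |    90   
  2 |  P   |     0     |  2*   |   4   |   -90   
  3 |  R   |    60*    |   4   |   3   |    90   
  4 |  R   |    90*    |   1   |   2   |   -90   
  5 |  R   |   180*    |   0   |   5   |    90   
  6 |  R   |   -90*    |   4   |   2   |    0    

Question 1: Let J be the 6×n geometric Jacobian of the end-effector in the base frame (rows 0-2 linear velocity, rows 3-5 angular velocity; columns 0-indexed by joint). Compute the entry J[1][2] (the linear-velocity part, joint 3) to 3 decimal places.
5.098

axis z_2 = (0.0000,0.0000,1.0000); lever o_n−o_2 = (5.0981,-2.8301,1.0000)
cross product → J_v[:, 2] = (2.8301,5.0981,-0.0000)
J_ω[:, 2] = z_2
entry J[1][2] = 5.0981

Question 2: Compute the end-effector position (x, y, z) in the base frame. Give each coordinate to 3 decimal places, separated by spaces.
0.366 -7.026 1.000

after link 1: o_1 = (-1.0000, -1.7321, 0.0000)
after link 2: o_2 = (-4.7321, -4.1962, 0.0000)
after link 3: o_3 = (-3.2321, -6.7942, 4.0000)
after link 4: o_4 = (-4.0981, -7.2942, 6.0000)
after link 5: o_5 = (-4.0981, -7.2942, 1.0000)
after link 6: o_6 = (0.3660, -7.0263, 1.0000)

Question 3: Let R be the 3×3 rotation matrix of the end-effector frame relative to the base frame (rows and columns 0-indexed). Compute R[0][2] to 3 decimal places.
0.866

End-effector z-axis (col 2 of R) = (0.8660,0.5000,0.0000)
R[0][2] = 0.8660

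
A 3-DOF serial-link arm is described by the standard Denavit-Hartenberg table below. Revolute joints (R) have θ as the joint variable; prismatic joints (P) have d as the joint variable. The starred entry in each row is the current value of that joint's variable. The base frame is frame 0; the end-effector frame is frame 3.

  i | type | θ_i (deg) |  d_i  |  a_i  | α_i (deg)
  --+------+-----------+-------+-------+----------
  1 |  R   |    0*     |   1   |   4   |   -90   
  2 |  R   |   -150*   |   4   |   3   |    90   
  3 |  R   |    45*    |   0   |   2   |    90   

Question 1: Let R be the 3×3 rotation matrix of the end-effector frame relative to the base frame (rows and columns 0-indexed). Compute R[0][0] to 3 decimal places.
-0.612

End-effector x-axis (col 0 of R) = (-0.6124,0.7071,0.3536)
R[0][0] = -0.6124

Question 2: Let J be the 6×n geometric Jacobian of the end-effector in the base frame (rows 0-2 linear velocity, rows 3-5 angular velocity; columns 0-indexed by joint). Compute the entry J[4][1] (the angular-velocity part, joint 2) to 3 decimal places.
axis z_1 = (0.0000,1.0000,0.0000); lever o_n−o_1 = (-3.8228,5.4142,2.2071)
cross product → J_v[:, 1] = (2.2071,-0.0000,3.8228)
J_ω[:, 1] = z_1
entry J[4][1] = 1.0000

1.000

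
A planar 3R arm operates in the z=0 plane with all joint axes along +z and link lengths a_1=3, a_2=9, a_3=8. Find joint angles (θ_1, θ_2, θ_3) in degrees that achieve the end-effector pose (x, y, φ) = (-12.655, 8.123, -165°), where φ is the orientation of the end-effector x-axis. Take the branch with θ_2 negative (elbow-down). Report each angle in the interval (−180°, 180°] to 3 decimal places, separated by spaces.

wrist centre = target − a_3·(cos φ, sin φ) = (-4.9276, 10.1936)
cos θ_2 = (128.1897−3²−9²)/(2·3·9) = 0.7072; θ_2 = -44.9911° (elbow-down)
β = atan2(10.1936,-4.9276) = 115.7993°; ψ = atan2(-6.3630,9.3649) = -34.1940°
θ_1 = β − ψ = 149.9932°
θ_3 = φ − θ_1 − θ_2 = 89.9979° (wrapped to (-180°,180°])

149.993 -44.991 89.998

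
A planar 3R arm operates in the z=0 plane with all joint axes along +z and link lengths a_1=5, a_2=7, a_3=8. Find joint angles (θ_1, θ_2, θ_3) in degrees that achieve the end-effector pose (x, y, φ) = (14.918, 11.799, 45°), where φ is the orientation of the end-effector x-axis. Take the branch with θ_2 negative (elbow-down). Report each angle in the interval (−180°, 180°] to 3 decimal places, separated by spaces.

wrist centre = target − a_3·(cos φ, sin φ) = (9.2611, 6.1421)
cos θ_2 = (123.4948−5²−7²)/(2·5·7) = 0.7071; θ_2 = -45.0031° (elbow-down)
β = atan2(6.1421,9.2611) = 33.5530°; ψ = atan2(-4.9500,9.9495) = -26.4510°
θ_1 = β − ψ = 60.0040°
θ_3 = φ − θ_1 − θ_2 = 29.9991° (wrapped to (-180°,180°])

60.004 -45.003 29.999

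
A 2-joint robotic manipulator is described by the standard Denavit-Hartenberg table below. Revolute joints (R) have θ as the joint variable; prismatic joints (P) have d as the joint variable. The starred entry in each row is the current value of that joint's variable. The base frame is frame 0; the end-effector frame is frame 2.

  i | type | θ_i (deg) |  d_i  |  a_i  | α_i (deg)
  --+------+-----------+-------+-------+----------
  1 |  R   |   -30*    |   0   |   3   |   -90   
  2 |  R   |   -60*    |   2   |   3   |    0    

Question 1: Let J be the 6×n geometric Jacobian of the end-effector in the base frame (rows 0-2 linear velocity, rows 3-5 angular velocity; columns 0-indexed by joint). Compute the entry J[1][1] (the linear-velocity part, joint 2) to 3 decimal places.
axis z_1 = (0.5000,0.8660,0.0000); lever o_n−o_1 = (2.2990,0.9821,2.5981)
cross product → J_v[:, 1] = (2.2500,-1.2990,-1.5000)
J_ω[:, 1] = z_1
entry J[1][1] = -1.2990

-1.299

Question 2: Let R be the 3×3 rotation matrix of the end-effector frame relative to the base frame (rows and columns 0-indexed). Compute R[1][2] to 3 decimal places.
0.866

End-effector z-axis (col 2 of R) = (0.5000,0.8660,0.0000)
R[1][2] = 0.8660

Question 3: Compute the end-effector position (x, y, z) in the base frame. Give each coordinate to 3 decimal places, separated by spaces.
after link 1: o_1 = (2.5981, -1.5000, 0.0000)
after link 2: o_2 = (4.8971, -0.5179, 2.5981)

4.897 -0.518 2.598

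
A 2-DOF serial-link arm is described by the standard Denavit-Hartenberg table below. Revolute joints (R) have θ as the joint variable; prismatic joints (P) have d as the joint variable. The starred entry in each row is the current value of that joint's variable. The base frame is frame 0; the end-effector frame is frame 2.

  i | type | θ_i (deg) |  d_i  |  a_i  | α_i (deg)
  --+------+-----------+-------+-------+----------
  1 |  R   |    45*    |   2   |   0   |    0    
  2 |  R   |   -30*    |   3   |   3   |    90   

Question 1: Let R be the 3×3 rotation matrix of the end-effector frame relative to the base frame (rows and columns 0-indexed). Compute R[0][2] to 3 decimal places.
End-effector z-axis (col 2 of R) = (0.2588,-0.9659,0.0000)
R[0][2] = 0.2588

0.259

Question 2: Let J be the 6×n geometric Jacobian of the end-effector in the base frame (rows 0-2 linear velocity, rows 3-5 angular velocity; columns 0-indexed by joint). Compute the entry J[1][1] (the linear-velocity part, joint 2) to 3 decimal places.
2.898

axis z_1 = (0.0000,0.0000,1.0000); lever o_n−o_1 = (2.8978,0.7765,3.0000)
cross product → J_v[:, 1] = (-0.7765,2.8978,0.0000)
J_ω[:, 1] = z_1
entry J[1][1] = 2.8978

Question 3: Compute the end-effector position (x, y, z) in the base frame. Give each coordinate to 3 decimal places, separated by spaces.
2.898 0.776 5.000

after link 1: o_1 = (0.0000, 0.0000, 2.0000)
after link 2: o_2 = (2.8978, 0.7765, 5.0000)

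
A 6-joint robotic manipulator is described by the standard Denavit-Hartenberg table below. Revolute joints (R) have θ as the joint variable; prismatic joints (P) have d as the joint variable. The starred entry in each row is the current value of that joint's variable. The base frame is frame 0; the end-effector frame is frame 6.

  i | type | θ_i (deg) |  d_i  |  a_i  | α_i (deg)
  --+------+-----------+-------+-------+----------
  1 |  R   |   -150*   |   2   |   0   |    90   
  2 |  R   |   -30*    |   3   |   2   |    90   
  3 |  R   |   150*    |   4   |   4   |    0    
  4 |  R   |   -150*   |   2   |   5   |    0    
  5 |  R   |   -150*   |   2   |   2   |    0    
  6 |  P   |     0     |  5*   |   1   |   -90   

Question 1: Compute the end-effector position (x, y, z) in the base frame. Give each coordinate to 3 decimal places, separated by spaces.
3.176 5.875 -9.727

after link 1: o_1 = (0.0000, 0.0000, 2.0000)
after link 2: o_2 = (-3.0000, 1.7321, 1.0000)
after link 3: o_3 = (0.3301, 5.9641, -0.7321)
after link 4: o_4 = (-2.5538, 4.2990, -4.9641)
after link 5: o_5 = (0.1112, 4.6830, -5.8301)
after link 6: o_6 = (3.1758, 5.8750, -9.7272)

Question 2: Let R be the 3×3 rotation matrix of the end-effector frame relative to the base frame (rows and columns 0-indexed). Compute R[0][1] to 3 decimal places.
End-effector y-axis (col 1 of R) = (-0.4330,-0.2500,0.8660)
R[0][1] = -0.4330

-0.433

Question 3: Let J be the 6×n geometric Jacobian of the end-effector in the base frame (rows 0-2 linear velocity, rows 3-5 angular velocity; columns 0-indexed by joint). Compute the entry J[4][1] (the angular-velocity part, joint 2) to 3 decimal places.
axis z_1 = (-0.5000,0.8660,0.0000); lever o_n−o_1 = (3.1758,5.8750,-11.7272)
cross product → J_v[:, 1] = (-10.1561,-5.8636,-5.6878)
J_ω[:, 1] = z_1
entry J[4][1] = 0.8660

0.866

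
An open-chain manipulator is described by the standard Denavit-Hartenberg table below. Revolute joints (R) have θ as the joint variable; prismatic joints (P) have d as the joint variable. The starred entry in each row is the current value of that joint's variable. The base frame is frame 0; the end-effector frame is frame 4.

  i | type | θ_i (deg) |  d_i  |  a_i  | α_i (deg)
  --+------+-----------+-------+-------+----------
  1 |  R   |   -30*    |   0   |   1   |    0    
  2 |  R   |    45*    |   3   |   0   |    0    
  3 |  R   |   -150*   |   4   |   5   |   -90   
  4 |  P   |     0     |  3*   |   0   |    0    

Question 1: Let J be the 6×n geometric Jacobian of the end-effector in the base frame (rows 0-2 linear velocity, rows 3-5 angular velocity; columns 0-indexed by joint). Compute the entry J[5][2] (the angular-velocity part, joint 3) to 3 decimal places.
axis z_2 = (0.0000,0.0000,1.0000); lever o_n−o_2 = (-1.4142,-5.6569,4.0000)
cross product → J_v[:, 2] = (5.6569,-1.4142,0.0000)
J_ω[:, 2] = z_2
entry J[5][2] = 1.0000

1.000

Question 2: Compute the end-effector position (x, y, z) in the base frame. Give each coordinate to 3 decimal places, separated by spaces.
after link 1: o_1 = (0.8660, -0.5000, 0.0000)
after link 2: o_2 = (0.8660, -0.5000, 3.0000)
after link 3: o_3 = (-2.6695, -4.0355, 7.0000)
after link 4: o_4 = (-0.5482, -6.1569, 7.0000)

-0.548 -6.157 7.000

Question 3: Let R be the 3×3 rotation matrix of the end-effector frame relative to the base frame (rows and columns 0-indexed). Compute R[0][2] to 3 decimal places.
0.707

End-effector z-axis (col 2 of R) = (0.7071,-0.7071,0.0000)
R[0][2] = 0.7071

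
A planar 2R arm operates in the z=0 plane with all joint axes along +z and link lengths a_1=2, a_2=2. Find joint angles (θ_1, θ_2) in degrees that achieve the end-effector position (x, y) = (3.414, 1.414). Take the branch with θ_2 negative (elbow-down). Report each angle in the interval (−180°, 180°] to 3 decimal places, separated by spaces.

45.009 -45.021

cos θ_2 = (13.6548−2²−2²)/(2·2·2) = 0.7068; θ_2 = -45.0209° (elbow-down)
β = atan2(1.4140,3.4140) = 22.4982°; ψ = atan2(-1.4147,3.4137) = -22.5104°
θ_1 = β − ψ = 45.0086°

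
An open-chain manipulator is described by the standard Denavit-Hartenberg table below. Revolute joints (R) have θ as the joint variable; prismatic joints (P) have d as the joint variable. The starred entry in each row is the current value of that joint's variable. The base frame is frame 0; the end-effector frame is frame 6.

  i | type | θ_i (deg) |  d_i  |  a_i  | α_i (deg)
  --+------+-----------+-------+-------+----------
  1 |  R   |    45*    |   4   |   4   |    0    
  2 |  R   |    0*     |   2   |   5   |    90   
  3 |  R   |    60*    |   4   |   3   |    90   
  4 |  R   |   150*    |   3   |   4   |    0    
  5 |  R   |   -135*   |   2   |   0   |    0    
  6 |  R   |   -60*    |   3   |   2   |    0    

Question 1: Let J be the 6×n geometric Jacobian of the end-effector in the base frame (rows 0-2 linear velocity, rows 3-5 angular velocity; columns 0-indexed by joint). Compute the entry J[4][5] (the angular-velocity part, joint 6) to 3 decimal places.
axis z_5 = (0.6124,0.6124,-0.5000); lever o_n−o_5 = (1.3371,3.3371,-0.2753)
cross product → J_v[:, 5] = (1.5000,-0.5000,1.2247)
J_ω[:, 5] = z_5
entry J[4][5] = 0.6124

0.612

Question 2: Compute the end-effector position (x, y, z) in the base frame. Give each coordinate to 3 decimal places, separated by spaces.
14.841 8.356 2.823

after link 1: o_1 = (2.8284, 2.8284, 4.0000)
after link 2: o_2 = (6.3640, 6.3640, 6.0000)
after link 3: o_3 = (10.2530, 4.5962, 8.5981)
after link 4: o_4 = (12.2796, 3.7944, 4.0981)
after link 5: o_5 = (13.5044, 5.0191, 3.0981)
after link 6: o_6 = (14.8415, 8.3562, 2.8228)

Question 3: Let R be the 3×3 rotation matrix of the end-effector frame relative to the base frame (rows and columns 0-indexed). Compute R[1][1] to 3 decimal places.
-0.250

End-effector y-axis (col 1 of R) = (0.7500,-0.2500,0.6124)
R[1][1] = -0.2500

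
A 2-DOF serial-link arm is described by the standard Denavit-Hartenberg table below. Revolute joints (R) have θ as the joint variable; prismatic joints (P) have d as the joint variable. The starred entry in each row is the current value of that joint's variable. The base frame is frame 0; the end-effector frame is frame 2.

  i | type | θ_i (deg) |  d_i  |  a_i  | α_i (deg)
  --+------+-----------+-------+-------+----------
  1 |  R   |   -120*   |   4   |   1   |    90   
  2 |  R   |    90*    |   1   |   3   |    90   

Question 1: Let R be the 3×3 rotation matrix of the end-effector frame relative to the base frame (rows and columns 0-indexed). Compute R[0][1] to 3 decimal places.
End-effector y-axis (col 1 of R) = (-0.8660,0.5000,0.0000)
R[0][1] = -0.8660

-0.866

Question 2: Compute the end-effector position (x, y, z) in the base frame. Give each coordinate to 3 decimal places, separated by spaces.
after link 1: o_1 = (-0.5000, -0.8660, 4.0000)
after link 2: o_2 = (-1.3660, -0.3660, 7.0000)

-1.366 -0.366 7.000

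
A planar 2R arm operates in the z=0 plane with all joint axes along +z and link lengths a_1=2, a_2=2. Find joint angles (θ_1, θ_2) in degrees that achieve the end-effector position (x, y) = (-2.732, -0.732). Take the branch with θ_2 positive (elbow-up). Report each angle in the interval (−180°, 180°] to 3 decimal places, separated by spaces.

149.998 90.003

cos θ_2 = (7.9996−2²−2²)/(2·2·2) = -0.0000; θ_2 = 90.0025° (elbow-up)
β = atan2(-0.7320,-2.7320) = -165.0007°; ψ = atan2(2.0000,1.9999) = 45.0013°
θ_1 = β − ψ = -210.0020°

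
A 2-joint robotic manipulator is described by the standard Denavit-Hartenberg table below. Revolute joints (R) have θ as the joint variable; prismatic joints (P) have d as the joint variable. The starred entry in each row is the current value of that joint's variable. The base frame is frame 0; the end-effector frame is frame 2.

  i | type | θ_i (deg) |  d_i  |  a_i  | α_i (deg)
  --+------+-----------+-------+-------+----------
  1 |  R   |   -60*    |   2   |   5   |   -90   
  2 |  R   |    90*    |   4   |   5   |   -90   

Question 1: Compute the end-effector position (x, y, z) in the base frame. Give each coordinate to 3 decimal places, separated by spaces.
5.964 -2.330 -3.000

after link 1: o_1 = (2.5000, -4.3301, 2.0000)
after link 2: o_2 = (5.9641, -2.3301, -3.0000)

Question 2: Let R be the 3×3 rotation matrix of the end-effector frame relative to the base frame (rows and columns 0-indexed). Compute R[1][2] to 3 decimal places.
End-effector z-axis (col 2 of R) = (-0.5000,0.8660,-0.0000)
R[1][2] = 0.8660

0.866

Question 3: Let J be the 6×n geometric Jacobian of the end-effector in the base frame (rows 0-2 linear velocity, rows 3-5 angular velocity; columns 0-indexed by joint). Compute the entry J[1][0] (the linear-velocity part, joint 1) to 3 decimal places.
5.964

axis z_0 = ẑ; lever o_n−o_0 = (5.9641,-2.3301,-3.0000)
cross product → J_v[:, 0] = (2.3301,5.9641,-0.0000)
J_ω[:, 0] = z_0
entry J[1][0] = 5.9641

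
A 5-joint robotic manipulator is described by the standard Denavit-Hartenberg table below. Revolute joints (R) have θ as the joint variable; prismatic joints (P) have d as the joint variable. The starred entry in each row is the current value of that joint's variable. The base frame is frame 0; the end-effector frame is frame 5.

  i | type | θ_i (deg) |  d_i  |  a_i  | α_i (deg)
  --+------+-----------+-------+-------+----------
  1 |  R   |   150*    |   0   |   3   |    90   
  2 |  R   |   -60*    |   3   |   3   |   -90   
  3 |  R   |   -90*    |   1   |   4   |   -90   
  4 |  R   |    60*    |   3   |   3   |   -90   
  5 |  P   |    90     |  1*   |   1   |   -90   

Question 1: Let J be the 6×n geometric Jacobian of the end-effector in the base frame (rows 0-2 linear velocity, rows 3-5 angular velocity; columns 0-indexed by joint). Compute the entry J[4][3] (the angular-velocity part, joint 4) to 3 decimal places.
axis z_3 = (-0.4330,0.2500,-0.8660); lever o_n−o_3 = (1.7745,-0.2925,-3.2811)
cross product → J_v[:, 3] = (-1.0736,-2.9575,-0.3170)
J_ω[:, 3] = z_3
entry J[4][3] = 0.2500

0.250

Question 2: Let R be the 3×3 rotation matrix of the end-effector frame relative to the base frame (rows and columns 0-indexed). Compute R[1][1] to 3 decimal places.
End-effector y-axis (col 1 of R) = (0.0580,0.9665,0.2500)
R[1][1] = 0.9665

0.967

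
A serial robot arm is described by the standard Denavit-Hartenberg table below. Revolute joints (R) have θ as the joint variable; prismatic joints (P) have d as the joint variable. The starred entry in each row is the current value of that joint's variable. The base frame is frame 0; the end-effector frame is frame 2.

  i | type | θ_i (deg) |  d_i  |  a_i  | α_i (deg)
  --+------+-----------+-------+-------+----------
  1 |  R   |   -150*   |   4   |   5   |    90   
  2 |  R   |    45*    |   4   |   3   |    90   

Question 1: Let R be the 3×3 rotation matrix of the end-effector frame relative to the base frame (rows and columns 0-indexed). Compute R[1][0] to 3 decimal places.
-0.354

End-effector x-axis (col 0 of R) = (-0.6124,-0.3536,0.7071)
R[1][0] = -0.3536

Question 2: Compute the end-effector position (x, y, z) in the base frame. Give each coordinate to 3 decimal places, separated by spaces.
-8.167 -0.097 6.121

after link 1: o_1 = (-4.3301, -2.5000, 4.0000)
after link 2: o_2 = (-8.1672, -0.0966, 6.1213)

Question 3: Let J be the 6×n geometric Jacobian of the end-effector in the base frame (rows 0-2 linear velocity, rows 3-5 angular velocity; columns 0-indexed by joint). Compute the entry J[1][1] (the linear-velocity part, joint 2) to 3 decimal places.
axis z_1 = (-0.5000,0.8660,0.0000); lever o_n−o_1 = (-3.8371,2.4034,2.1213)
cross product → J_v[:, 1] = (1.8371,1.0607,2.1213)
J_ω[:, 1] = z_1
entry J[1][1] = 1.0607

1.061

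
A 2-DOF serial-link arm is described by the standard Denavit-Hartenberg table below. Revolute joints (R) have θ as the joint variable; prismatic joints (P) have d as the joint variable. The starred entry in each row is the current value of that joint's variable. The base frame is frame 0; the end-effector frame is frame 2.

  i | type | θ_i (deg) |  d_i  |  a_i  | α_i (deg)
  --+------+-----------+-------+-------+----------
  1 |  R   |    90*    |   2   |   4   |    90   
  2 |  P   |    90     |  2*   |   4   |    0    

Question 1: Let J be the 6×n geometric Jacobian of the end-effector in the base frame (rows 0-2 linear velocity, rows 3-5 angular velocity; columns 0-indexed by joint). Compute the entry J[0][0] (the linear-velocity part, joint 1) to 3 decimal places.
-4.000

axis z_0 = ẑ; lever o_n−o_0 = (2.0000,4.0000,6.0000)
cross product → J_v[:, 0] = (-4.0000,2.0000,0.0000)
J_ω[:, 0] = z_0
entry J[0][0] = -4.0000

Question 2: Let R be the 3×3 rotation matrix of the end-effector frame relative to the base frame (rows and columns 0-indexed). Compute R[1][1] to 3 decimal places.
-1.000

End-effector y-axis (col 1 of R) = (-0.0000,-1.0000,0.0000)
R[1][1] = -1.0000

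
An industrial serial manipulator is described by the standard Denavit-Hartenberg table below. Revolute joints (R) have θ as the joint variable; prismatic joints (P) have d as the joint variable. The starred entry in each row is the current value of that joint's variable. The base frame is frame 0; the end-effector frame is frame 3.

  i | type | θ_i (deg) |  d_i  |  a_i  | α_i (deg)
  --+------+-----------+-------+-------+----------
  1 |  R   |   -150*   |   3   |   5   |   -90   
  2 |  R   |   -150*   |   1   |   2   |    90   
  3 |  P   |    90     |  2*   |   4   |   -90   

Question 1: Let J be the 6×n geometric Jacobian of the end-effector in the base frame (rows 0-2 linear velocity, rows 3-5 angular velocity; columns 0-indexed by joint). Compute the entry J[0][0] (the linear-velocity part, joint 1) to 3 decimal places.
5.464

axis z_0 = ẑ; lever o_n−o_0 = (0.5359,-5.4641,2.2679)
cross product → J_v[:, 0] = (5.4641,0.5359,-0.0000)
J_ω[:, 0] = z_0
entry J[0][0] = 5.4641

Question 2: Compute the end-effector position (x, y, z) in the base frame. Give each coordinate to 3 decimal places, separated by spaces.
after link 1: o_1 = (-4.3301, -2.5000, 3.0000)
after link 2: o_2 = (-2.3301, -2.5000, 4.0000)
after link 3: o_3 = (0.5359, -5.4641, 2.2679)

0.536 -5.464 2.268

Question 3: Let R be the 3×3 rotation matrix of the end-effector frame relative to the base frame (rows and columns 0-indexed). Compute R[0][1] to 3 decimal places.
-0.433

End-effector y-axis (col 1 of R) = (-0.4330,-0.2500,0.8660)
R[0][1] = -0.4330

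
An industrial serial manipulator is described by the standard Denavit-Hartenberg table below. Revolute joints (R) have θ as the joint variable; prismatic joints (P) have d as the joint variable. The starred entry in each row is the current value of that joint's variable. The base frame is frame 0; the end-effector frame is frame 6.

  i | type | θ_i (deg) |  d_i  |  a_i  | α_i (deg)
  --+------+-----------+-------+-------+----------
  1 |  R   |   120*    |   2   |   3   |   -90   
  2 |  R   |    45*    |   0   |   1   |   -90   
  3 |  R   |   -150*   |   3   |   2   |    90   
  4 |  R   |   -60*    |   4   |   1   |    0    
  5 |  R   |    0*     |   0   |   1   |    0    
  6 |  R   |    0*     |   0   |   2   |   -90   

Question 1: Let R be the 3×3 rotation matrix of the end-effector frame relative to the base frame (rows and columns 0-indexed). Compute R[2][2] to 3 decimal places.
End-effector z-axis (col 2 of R) = (0.0669,-0.9820,0.1768)
R[2][2] = 0.1768

0.177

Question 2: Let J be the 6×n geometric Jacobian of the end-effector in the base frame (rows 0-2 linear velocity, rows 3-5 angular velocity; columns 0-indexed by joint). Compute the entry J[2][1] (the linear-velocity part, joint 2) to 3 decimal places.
2.828

axis z_1 = (-0.8660,-0.5000,0.0000); lever o_n−o_1 = (2.6822,-1.7174,3.4848)
cross product → J_v[:, 1] = (-1.7424,3.0179,2.8284)
J_ω[:, 1] = z_1
entry J[2][1] = 2.8284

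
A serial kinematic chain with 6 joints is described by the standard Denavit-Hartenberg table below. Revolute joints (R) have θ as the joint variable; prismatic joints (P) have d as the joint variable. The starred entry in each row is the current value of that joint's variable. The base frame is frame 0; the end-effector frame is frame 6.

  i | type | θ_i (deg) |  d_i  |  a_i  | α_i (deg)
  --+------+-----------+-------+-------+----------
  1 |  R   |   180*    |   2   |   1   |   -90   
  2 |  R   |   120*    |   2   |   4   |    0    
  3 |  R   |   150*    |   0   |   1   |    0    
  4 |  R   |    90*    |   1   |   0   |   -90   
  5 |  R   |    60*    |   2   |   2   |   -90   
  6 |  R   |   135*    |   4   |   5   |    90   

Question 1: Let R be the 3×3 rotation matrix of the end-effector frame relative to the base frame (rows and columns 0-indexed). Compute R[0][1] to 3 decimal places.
End-effector y-axis (col 1 of R) = (0.8660,0.5000,-0.0000)
R[0][1] = 0.8660

0.866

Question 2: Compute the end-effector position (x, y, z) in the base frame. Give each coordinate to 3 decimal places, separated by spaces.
after link 1: o_1 = (-1.0000, 0.0000, 2.0000)
after link 2: o_2 = (1.0000, -2.0000, -1.4641)
after link 3: o_3 = (1.0000, -2.0000, -0.4641)
after link 4: o_4 = (1.0000, -3.0000, -0.4641)
after link 5: o_5 = (-0.0000, -1.2679, -2.4641)
after link 6: o_6 = (5.2319, -2.3298, 1.0714)

5.232 -2.330 1.071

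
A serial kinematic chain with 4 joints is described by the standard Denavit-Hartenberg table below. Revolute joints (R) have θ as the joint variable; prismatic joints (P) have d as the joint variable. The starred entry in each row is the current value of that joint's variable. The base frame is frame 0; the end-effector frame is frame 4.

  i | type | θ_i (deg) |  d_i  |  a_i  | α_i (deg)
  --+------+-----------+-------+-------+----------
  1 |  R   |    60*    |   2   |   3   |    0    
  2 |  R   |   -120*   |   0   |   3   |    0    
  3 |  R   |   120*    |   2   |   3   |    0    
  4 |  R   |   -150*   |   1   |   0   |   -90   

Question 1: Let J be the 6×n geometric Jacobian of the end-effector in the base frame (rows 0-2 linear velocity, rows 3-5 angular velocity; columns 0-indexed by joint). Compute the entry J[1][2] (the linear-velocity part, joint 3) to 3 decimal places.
axis z_2 = (0.0000,0.0000,1.0000); lever o_n−o_2 = (1.5000,2.5981,3.0000)
cross product → J_v[:, 2] = (-2.5981,1.5000,0.0000)
J_ω[:, 2] = z_2
entry J[1][2] = 1.5000

1.500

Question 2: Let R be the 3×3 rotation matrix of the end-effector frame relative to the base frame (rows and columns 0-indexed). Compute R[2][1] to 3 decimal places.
-1.000

End-effector y-axis (col 1 of R) = (0.0000,-0.0000,-1.0000)
R[2][1] = -1.0000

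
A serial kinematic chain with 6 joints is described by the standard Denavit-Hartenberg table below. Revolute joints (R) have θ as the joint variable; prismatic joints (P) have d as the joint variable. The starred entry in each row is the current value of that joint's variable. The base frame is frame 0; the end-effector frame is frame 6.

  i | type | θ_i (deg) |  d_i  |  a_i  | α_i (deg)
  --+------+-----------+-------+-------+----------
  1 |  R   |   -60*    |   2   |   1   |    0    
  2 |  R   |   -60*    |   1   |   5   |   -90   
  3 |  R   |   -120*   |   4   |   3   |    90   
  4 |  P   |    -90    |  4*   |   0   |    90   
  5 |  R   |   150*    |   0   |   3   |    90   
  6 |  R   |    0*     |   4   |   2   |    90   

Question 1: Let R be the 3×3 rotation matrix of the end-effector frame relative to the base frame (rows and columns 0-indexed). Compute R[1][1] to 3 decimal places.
End-effector y-axis (col 1 of R) = (-0.0580,0.8995,-0.4330)
R[1][1] = 0.8995

0.900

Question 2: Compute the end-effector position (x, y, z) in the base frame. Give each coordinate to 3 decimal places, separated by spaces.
after link 1: o_1 = (0.5000, -0.8660, 2.0000)
after link 2: o_2 = (-2.0000, -5.1962, 3.0000)
after link 3: o_3 = (2.2141, -5.8971, 5.5981)
after link 4: o_4 = (3.9462, -2.8971, 3.5981)
after link 5: o_5 = (6.8457, -3.0712, 2.8481)
after link 6: o_6 = (8.5466, 0.4109, 0.6160)

8.547 0.411 0.616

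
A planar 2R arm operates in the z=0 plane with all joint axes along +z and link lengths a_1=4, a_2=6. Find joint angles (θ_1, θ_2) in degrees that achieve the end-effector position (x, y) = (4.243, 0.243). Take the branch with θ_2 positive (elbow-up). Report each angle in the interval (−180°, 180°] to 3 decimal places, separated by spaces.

-89.990 134.995

cos θ_2 = (18.0621−4²−6²)/(2·4·6) = -0.7070; θ_2 = 134.9946° (elbow-up)
β = atan2(0.2430,4.2430) = 3.2778°; ψ = atan2(4.2430,-0.2422) = 93.2675°
θ_1 = β − ψ = -89.9897°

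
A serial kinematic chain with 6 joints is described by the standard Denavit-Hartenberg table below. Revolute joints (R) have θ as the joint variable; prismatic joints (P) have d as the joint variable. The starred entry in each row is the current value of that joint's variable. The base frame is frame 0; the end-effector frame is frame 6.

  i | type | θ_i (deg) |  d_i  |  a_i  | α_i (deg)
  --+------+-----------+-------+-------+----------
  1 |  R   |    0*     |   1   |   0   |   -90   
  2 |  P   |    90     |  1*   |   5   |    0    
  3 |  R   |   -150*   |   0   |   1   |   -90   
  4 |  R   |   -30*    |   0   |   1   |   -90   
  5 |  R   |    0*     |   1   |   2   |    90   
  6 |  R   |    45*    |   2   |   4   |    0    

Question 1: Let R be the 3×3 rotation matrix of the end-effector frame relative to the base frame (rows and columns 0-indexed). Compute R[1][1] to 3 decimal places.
-0.966

End-effector y-axis (col 1 of R) = (-0.1294,-0.9659,-0.2241)
R[1][1] = -0.9659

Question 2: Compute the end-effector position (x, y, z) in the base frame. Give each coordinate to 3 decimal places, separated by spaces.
after link 1: o_1 = (0.0000, 0.0000, 1.0000)
after link 2: o_2 = (0.0000, 1.0000, -4.0000)
after link 3: o_3 = (0.5000, 1.0000, -3.1340)
after link 4: o_4 = (0.9330, 1.5000, -2.3840)
after link 5: o_5 = (2.0490, 1.6340, -0.4510)
after link 6: o_6 = (5.7129, 0.5987, 1.8951)

5.713 0.599 1.895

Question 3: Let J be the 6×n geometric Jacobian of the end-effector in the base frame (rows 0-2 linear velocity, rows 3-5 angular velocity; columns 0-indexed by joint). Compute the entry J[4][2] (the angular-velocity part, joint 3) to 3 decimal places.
1.000

axis z_2 = (0.0000,1.0000,0.0000); lever o_n−o_2 = (5.7129,-0.4013,5.8951)
cross product → J_v[:, 2] = (5.8951,0.0000,-5.7129)
J_ω[:, 2] = z_2
entry J[4][2] = 1.0000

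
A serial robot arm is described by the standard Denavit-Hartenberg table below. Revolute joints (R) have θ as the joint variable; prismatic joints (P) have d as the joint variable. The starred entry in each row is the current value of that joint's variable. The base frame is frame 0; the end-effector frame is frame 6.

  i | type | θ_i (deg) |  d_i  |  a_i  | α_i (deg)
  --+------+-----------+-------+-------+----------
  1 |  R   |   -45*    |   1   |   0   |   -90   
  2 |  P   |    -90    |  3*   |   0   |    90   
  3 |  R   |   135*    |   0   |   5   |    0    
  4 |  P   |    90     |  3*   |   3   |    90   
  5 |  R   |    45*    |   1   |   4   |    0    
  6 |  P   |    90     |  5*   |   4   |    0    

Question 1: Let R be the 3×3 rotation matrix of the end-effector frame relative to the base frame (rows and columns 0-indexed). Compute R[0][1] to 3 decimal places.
End-effector y-axis (col 1 of R) = (0.8536,-0.1464,0.5000)
R[0][1] = 0.8536

0.854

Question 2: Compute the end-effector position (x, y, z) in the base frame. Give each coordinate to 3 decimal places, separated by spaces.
after link 1: o_1 = (0.0000, 0.0000, 1.0000)
after link 2: o_2 = (2.1213, 2.1213, 1.0000)
after link 3: o_3 = (4.6213, 4.6213, -2.5355)
after link 4: o_4 = (1.0000, 5.2426, -4.6569)
after link 5: o_5 = (-1.9142, 6.3284, -7.3640)
after link 6: o_6 = (-0.0000, 12.2426, -8.8995)

-0.000 12.243 -8.899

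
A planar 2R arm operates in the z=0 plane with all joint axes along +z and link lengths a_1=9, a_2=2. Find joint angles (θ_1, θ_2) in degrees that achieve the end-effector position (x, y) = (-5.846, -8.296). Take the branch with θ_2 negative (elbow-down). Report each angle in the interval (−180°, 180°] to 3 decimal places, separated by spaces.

-115.345 -60.001

cos θ_2 = (102.9993−9²−2²)/(2·9·2) = 0.5000; θ_2 = -60.0012° (elbow-down)
β = atan2(-8.2960,-5.8460) = -125.1715°; ψ = atan2(-1.7321,10.0000) = -9.8266°
θ_1 = β − ψ = -115.3449°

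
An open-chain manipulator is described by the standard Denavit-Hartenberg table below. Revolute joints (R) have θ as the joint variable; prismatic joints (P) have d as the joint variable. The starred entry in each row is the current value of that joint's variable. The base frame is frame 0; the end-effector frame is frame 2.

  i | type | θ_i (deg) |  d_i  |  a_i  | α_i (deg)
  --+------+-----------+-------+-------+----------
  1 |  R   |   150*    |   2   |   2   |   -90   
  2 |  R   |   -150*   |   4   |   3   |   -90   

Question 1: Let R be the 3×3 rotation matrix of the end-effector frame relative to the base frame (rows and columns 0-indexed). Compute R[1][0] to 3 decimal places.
-0.433

End-effector x-axis (col 0 of R) = (0.7500,-0.4330,0.5000)
R[1][0] = -0.4330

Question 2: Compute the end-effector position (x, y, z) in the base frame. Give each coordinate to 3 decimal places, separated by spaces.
-1.482 -3.763 3.500

after link 1: o_1 = (-1.7321, 1.0000, 2.0000)
after link 2: o_2 = (-1.4821, -3.7631, 3.5000)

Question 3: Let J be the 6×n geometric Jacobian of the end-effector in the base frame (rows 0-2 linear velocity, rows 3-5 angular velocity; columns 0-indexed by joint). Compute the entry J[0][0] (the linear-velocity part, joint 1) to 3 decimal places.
3.763

axis z_0 = ẑ; lever o_n−o_0 = (-1.4821,-3.7631,3.5000)
cross product → J_v[:, 0] = (3.7631,-1.4821,0.0000)
J_ω[:, 0] = z_0
entry J[0][0] = 3.7631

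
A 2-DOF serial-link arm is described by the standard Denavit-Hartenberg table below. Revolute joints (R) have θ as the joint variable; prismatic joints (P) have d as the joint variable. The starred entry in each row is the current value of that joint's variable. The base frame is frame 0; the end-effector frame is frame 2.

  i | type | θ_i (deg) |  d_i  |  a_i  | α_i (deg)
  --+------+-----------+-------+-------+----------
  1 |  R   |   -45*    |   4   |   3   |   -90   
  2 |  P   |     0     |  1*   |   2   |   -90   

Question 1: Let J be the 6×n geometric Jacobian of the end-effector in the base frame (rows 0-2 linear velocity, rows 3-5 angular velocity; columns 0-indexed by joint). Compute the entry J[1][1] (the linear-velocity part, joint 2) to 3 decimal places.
0.707

prismatic axis z_1 = (0.7071,0.7071,0.0000)
J_v[:, 1] = z_1; J_ω[:, 1] = (0,0,0)
entry J[1][1] = 0.7071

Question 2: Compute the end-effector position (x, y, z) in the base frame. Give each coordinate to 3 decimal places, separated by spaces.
after link 1: o_1 = (2.1213, -2.1213, 4.0000)
after link 2: o_2 = (4.2426, -2.8284, 4.0000)

4.243 -2.828 4.000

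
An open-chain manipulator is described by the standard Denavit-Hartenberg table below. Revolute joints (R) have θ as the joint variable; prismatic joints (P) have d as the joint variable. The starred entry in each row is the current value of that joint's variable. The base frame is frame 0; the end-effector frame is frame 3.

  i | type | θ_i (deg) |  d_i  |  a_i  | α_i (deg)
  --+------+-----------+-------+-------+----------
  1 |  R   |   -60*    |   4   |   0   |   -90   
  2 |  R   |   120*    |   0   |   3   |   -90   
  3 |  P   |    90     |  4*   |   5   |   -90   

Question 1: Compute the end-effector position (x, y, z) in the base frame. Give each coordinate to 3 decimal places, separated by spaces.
after link 1: o_1 = (0.0000, 0.0000, 4.0000)
after link 2: o_2 = (-0.7500, 1.2990, 1.4019)
after link 3: o_3 = (-6.8122, 1.7990, 3.4019)

-6.812 1.799 3.402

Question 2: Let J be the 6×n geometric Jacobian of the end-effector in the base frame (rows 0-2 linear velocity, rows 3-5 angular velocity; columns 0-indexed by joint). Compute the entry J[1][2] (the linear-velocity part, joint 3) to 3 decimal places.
prismatic axis z_2 = (-0.4330,0.7500,0.5000)
J_v[:, 2] = z_2; J_ω[:, 2] = (0,0,0)
entry J[1][2] = 0.7500

0.750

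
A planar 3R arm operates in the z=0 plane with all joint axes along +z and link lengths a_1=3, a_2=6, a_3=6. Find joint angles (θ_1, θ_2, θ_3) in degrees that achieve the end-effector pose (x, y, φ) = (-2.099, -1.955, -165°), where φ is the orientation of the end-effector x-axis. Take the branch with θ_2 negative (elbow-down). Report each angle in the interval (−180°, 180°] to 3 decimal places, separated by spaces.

wrist centre = target − a_3·(cos φ, sin φ) = (3.6966, -0.4021)
cos θ_2 = (13.8262−3²−6²)/(2·3·6) = -0.8659; θ_2 = -149.9901° (elbow-down)
β = atan2(-0.4021,3.6966) = -6.2078°; ψ = atan2(-3.0009,-2.1956) = -126.1914°
θ_1 = β − ψ = 119.9836°
θ_3 = φ − θ_1 − θ_2 = -134.9935° (wrapped to (-180°,180°])

119.984 -149.990 -134.993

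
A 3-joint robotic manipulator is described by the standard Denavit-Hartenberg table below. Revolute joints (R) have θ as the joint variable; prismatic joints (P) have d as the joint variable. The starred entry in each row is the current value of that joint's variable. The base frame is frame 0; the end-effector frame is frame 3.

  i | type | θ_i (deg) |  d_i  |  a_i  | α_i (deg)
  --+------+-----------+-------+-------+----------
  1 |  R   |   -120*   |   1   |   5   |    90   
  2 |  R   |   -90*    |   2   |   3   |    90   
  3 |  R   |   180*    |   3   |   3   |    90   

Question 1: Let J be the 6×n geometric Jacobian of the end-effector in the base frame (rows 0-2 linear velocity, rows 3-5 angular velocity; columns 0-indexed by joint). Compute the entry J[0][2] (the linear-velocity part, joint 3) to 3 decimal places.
axis z_2 = (0.5000,0.8660,-0.0000); lever o_n−o_2 = (1.5000,2.5981,3.0000)
cross product → J_v[:, 2] = (2.5981,-1.5000,0.0000)
J_ω[:, 2] = z_2
entry J[0][2] = 2.5981

2.598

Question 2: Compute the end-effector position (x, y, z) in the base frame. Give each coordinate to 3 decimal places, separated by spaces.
-2.732 -0.732 1.000

after link 1: o_1 = (-2.5000, -4.3301, 1.0000)
after link 2: o_2 = (-4.2321, -3.3301, -2.0000)
after link 3: o_3 = (-2.7321, -0.7321, 1.0000)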